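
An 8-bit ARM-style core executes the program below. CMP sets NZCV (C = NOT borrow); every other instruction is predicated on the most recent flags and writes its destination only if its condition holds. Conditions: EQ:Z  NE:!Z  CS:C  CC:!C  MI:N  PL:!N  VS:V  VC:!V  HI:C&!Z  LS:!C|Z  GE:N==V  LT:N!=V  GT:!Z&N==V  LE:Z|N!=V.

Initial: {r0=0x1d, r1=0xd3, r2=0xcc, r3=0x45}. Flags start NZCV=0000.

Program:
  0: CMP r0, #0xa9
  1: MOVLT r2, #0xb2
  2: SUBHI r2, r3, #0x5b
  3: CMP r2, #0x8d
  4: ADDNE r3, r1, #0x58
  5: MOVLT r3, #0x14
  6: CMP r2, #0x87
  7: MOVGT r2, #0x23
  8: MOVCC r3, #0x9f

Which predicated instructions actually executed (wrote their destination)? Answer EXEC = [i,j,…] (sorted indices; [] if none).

0: ✓ CMP  NZCV=0000
1: · MOVLT
2: · SUBHI
3: ✓ CMP  NZCV=0010
4: ✓ ADDNE  r3←0x2b
5: · MOVLT
6: ✓ CMP  NZCV=0010
7: ✓ MOVGT  r2←0x23
8: · MOVCC

EXEC = [4,7]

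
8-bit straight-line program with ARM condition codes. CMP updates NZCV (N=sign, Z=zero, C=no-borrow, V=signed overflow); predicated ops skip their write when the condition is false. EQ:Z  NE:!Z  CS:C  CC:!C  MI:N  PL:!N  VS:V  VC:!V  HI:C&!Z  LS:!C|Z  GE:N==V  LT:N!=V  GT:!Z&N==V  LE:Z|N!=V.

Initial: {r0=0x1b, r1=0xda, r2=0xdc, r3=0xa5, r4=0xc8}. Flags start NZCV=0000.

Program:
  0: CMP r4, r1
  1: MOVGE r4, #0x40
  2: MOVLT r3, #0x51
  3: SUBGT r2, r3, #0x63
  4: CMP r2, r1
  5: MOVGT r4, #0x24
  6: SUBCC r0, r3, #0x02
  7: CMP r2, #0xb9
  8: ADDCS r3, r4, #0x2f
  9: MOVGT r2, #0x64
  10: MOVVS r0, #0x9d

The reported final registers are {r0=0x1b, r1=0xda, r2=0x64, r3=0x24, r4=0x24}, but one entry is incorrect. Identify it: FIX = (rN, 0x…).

0: ✓ CMP  NZCV=1000
1: · MOVGE
2: ✓ MOVLT  r3←0x51
3: · SUBGT
4: ✓ CMP  NZCV=0010
5: ✓ MOVGT  r4←0x24
6: · SUBCC
7: ✓ CMP  NZCV=0010
8: ✓ ADDCS  r3←0x53
9: ✓ MOVGT  r2←0x64
10: · MOVVS

FIX = (r3, 0x53)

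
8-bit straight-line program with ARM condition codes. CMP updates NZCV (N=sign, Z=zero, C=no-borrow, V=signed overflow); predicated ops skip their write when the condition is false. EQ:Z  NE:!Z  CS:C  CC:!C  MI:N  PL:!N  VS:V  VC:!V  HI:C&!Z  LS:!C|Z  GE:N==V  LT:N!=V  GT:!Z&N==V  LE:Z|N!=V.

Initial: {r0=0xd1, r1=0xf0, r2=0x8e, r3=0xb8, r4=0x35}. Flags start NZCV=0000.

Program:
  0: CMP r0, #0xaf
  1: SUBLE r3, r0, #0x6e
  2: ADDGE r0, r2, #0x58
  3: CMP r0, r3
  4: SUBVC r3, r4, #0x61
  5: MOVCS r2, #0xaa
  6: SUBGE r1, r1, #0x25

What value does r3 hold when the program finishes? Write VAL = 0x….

VAL = 0xd4

0: ✓ CMP  NZCV=0010
1: · SUBLE
2: ✓ ADDGE  r0←0xe6
3: ✓ CMP  NZCV=0010
4: ✓ SUBVC  r3←0xd4
5: ✓ MOVCS  r2←0xaa
6: ✓ SUBGE  r1←0xcb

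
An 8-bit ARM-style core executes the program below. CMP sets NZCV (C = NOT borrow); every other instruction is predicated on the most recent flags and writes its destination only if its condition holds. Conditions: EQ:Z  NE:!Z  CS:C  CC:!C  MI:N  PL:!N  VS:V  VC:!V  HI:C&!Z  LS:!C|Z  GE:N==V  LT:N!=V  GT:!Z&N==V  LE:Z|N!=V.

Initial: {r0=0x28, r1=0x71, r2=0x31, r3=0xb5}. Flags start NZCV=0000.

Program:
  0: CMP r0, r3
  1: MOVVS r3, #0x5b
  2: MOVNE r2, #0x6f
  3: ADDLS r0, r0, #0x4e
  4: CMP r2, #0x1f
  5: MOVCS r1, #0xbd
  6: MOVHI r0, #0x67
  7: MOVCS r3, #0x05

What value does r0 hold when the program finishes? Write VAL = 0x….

0: ✓ CMP  NZCV=0000
1: · MOVVS
2: ✓ MOVNE  r2←0x6f
3: ✓ ADDLS  r0←0x76
4: ✓ CMP  NZCV=0010
5: ✓ MOVCS  r1←0xbd
6: ✓ MOVHI  r0←0x67
7: ✓ MOVCS  r3←0x05

VAL = 0x67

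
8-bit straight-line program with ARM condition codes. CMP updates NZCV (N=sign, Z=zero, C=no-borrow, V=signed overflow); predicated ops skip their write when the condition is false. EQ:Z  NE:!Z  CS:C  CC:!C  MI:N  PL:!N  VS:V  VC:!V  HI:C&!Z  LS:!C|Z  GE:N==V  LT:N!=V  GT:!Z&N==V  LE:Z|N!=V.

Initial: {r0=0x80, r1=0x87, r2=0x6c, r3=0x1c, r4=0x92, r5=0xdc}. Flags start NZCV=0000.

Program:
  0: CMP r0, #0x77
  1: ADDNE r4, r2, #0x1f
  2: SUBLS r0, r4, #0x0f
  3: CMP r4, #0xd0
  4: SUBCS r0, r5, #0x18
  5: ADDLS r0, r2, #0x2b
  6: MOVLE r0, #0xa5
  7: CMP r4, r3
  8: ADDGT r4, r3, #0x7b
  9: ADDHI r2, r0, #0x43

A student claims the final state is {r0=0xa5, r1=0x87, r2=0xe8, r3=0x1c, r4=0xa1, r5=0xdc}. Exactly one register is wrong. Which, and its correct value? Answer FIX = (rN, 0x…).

FIX = (r4, 0x8b)

[0] flags=0011 → (cmp)
[1] flags=0011 NE?T → r4=0x8b
[2] flags=0011 LS?F → skip
[3] flags=1000 → (cmp)
[4] flags=1000 CS?F → skip
[5] flags=1000 LS?T → r0=0x97
[6] flags=1000 LE?T → r0=0xa5
[7] flags=0011 → (cmp)
[8] flags=0011 GT?F → skip
[9] flags=0011 HI?T → r2=0xe8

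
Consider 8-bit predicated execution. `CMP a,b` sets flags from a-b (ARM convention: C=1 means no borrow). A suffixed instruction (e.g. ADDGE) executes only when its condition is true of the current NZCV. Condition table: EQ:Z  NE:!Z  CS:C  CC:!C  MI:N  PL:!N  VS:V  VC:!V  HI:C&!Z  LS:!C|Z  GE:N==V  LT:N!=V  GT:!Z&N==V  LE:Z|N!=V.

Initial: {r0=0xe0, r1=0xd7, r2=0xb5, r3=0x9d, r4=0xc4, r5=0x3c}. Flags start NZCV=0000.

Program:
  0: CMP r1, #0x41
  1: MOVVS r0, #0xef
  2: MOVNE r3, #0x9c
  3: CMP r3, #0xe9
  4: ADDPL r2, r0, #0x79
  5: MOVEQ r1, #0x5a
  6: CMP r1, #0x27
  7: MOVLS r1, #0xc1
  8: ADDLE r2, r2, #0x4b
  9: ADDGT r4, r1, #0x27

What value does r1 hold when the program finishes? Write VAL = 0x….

[0] flags=1010 → (cmp)
[1] flags=1010 VS?F → skip
[2] flags=1010 NE?T → r3=0x9c
[3] flags=1000 → (cmp)
[4] flags=1000 PL?F → skip
[5] flags=1000 EQ?F → skip
[6] flags=1010 → (cmp)
[7] flags=1010 LS?F → skip
[8] flags=1010 LE?T → r2=0x00
[9] flags=1010 GT?F → skip

VAL = 0xd7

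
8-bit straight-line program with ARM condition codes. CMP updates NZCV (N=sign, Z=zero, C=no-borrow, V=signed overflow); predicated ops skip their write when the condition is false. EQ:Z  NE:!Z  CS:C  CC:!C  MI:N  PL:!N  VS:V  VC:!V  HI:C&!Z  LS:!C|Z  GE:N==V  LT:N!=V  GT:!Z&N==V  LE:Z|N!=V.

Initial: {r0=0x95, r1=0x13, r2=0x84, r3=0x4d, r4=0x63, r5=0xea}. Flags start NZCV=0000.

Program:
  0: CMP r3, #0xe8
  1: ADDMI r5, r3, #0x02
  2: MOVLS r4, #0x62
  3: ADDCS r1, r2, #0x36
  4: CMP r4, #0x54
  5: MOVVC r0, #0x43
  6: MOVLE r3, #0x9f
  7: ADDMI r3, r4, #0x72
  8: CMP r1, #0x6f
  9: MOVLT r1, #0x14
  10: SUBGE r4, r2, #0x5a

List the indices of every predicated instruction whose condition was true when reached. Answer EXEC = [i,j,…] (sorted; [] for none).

[0] flags=0000 → (cmp)
[1] flags=0000 MI?F → skip
[2] flags=0000 LS?T → r4=0x62
[3] flags=0000 CS?F → skip
[4] flags=0010 → (cmp)
[5] flags=0010 VC?T → r0=0x43
[6] flags=0010 LE?F → skip
[7] flags=0010 MI?F → skip
[8] flags=1000 → (cmp)
[9] flags=1000 LT?T → r1=0x14
[10] flags=1000 GE?F → skip

EXEC = [2,5,9]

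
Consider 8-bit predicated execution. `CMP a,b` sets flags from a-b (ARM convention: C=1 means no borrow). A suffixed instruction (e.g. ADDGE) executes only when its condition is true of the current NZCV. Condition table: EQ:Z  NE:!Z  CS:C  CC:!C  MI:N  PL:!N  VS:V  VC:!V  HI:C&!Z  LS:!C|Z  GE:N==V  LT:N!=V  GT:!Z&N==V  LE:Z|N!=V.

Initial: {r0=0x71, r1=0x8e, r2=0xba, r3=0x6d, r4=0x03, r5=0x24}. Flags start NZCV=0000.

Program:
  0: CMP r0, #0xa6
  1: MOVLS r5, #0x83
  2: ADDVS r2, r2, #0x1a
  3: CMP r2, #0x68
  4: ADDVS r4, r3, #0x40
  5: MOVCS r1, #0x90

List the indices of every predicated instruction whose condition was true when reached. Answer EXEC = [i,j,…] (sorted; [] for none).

[0] flags=1001 → (cmp)
[1] flags=1001 LS?T → r5=0x83
[2] flags=1001 VS?T → r2=0xd4
[3] flags=0011 → (cmp)
[4] flags=0011 VS?T → r4=0xad
[5] flags=0011 CS?T → r1=0x90

EXEC = [1,2,4,5]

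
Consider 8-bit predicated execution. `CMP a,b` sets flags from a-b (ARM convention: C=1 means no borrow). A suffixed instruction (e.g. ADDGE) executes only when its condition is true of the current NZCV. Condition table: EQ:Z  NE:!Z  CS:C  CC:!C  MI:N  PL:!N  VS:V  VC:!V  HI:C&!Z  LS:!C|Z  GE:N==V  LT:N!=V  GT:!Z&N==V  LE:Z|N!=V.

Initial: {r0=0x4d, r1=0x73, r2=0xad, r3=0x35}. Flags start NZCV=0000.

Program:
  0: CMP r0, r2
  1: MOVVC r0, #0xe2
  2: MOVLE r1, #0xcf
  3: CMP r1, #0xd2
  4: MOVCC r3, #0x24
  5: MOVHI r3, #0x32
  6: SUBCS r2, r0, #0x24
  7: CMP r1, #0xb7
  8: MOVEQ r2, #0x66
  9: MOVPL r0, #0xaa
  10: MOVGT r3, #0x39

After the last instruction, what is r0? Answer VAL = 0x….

VAL = 0x4d

0: ✓ CMP  NZCV=1001
1: · MOVVC
2: · MOVLE
3: ✓ CMP  NZCV=1001
4: ✓ MOVCC  r3←0x24
5: · MOVHI
6: · SUBCS
7: ✓ CMP  NZCV=1001
8: · MOVEQ
9: · MOVPL
10: ✓ MOVGT  r3←0x39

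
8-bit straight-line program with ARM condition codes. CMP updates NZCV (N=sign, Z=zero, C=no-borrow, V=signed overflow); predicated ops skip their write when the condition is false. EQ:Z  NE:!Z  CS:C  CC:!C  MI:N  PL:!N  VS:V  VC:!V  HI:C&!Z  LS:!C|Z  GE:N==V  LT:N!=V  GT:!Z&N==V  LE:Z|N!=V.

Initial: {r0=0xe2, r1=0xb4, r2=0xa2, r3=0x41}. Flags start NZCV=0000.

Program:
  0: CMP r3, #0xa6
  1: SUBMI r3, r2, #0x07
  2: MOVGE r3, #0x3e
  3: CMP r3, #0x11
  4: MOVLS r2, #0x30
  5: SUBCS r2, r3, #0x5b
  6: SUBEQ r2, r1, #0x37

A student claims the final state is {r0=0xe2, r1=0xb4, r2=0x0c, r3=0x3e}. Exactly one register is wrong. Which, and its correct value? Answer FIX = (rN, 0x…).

FIX = (r2, 0xe3)

0: ✓ CMP  NZCV=1001
1: ✓ SUBMI  r3←0x9b
2: ✓ MOVGE  r3←0x3e
3: ✓ CMP  NZCV=0010
4: · MOVLS
5: ✓ SUBCS  r2←0xe3
6: · SUBEQ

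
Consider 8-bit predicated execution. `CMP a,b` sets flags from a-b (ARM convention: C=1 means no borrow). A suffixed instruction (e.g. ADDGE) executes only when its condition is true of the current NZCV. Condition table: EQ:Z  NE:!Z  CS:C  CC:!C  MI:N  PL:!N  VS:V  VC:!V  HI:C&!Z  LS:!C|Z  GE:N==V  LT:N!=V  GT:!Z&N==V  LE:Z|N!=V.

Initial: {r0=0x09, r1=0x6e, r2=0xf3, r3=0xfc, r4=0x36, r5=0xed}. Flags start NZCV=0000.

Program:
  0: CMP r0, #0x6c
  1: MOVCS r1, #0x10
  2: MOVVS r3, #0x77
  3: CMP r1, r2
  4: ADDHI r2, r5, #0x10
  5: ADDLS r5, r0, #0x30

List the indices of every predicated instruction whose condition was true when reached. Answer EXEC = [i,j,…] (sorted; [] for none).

0: ✓ CMP  NZCV=1000
1: · MOVCS
2: · MOVVS
3: ✓ CMP  NZCV=0000
4: · ADDHI
5: ✓ ADDLS  r5←0x39

EXEC = [5]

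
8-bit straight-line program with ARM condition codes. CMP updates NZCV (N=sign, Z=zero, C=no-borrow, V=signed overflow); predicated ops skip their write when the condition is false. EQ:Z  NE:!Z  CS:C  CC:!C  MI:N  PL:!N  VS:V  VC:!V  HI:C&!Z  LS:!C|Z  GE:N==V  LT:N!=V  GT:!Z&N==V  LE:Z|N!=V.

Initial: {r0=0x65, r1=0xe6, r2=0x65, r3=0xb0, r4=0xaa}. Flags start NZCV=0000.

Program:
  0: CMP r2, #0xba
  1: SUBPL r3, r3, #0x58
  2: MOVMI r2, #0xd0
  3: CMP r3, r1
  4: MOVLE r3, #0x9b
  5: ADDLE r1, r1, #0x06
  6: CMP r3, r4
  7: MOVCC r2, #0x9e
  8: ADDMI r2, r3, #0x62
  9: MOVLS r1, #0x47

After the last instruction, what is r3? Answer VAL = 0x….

VAL = 0x9b

[0] flags=1001 → (cmp)
[1] flags=1001 PL?F → skip
[2] flags=1001 MI?T → r2=0xd0
[3] flags=1000 → (cmp)
[4] flags=1000 LE?T → r3=0x9b
[5] flags=1000 LE?T → r1=0xec
[6] flags=1000 → (cmp)
[7] flags=1000 CC?T → r2=0x9e
[8] flags=1000 MI?T → r2=0xfd
[9] flags=1000 LS?T → r1=0x47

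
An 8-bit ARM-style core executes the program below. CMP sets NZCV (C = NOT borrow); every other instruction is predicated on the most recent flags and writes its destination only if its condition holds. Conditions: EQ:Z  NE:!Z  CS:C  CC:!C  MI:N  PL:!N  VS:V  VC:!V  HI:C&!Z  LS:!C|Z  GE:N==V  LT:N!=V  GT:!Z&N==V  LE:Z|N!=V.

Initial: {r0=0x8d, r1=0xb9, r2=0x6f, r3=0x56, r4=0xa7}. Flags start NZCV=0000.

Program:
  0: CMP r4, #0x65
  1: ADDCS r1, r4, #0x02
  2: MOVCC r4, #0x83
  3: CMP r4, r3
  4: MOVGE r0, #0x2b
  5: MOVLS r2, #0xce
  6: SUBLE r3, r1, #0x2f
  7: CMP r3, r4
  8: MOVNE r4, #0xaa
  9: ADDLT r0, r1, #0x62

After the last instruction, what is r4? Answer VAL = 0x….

VAL = 0xaa

[0] flags=0011 → (cmp)
[1] flags=0011 CS?T → r1=0xa9
[2] flags=0011 CC?F → skip
[3] flags=0011 → (cmp)
[4] flags=0011 GE?F → skip
[5] flags=0011 LS?F → skip
[6] flags=0011 LE?T → r3=0x7a
[7] flags=1001 → (cmp)
[8] flags=1001 NE?T → r4=0xaa
[9] flags=1001 LT?F → skip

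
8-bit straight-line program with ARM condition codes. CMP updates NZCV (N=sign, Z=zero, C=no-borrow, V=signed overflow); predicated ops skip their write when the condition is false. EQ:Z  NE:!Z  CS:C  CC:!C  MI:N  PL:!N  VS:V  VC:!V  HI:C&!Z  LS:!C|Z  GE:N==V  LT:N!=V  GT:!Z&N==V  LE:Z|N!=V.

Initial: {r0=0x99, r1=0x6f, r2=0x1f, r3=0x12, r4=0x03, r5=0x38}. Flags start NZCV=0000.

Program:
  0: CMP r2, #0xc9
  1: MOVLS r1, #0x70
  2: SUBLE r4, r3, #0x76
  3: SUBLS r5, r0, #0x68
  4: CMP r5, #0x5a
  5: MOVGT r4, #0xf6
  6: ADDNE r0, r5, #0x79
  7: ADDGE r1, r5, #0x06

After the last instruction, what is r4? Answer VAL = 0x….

0: ✓ CMP  NZCV=0000
1: ✓ MOVLS  r1←0x70
2: · SUBLE
3: ✓ SUBLS  r5←0x31
4: ✓ CMP  NZCV=1000
5: · MOVGT
6: ✓ ADDNE  r0←0xaa
7: · ADDGE

VAL = 0x03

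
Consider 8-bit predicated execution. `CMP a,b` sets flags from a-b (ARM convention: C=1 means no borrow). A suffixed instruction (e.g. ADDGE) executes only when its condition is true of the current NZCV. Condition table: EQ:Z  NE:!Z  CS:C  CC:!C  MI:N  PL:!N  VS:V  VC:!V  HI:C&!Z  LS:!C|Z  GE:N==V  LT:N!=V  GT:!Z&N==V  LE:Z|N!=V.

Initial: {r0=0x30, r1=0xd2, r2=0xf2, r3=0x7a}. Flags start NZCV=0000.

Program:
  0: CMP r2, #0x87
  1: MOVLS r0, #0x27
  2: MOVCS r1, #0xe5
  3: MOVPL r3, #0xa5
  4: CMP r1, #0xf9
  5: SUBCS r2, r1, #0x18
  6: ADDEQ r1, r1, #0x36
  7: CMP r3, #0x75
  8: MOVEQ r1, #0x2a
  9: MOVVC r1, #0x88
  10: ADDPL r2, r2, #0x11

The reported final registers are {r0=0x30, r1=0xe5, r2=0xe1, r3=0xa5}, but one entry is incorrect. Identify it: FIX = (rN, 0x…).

[0] flags=0010 → (cmp)
[1] flags=0010 LS?F → skip
[2] flags=0010 CS?T → r1=0xe5
[3] flags=0010 PL?T → r3=0xa5
[4] flags=1000 → (cmp)
[5] flags=1000 CS?F → skip
[6] flags=1000 EQ?F → skip
[7] flags=0011 → (cmp)
[8] flags=0011 EQ?F → skip
[9] flags=0011 VC?F → skip
[10] flags=0011 PL?T → r2=0x03

FIX = (r2, 0x03)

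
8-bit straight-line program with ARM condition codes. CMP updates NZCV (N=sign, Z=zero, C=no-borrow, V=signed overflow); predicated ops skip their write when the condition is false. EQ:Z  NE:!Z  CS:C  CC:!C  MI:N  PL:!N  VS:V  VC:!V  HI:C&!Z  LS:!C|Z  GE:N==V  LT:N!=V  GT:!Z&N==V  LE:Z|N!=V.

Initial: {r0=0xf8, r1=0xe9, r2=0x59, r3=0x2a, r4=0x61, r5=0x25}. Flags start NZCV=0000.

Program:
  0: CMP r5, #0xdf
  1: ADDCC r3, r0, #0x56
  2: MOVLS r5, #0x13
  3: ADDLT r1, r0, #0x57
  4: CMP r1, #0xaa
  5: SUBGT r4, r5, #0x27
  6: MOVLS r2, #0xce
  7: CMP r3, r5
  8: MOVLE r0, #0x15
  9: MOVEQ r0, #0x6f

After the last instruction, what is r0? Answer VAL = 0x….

VAL = 0xf8

[0] flags=0000 → (cmp)
[1] flags=0000 CC?T → r3=0x4e
[2] flags=0000 LS?T → r5=0x13
[3] flags=0000 LT?F → skip
[4] flags=0010 → (cmp)
[5] flags=0010 GT?T → r4=0xec
[6] flags=0010 LS?F → skip
[7] flags=0010 → (cmp)
[8] flags=0010 LE?F → skip
[9] flags=0010 EQ?F → skip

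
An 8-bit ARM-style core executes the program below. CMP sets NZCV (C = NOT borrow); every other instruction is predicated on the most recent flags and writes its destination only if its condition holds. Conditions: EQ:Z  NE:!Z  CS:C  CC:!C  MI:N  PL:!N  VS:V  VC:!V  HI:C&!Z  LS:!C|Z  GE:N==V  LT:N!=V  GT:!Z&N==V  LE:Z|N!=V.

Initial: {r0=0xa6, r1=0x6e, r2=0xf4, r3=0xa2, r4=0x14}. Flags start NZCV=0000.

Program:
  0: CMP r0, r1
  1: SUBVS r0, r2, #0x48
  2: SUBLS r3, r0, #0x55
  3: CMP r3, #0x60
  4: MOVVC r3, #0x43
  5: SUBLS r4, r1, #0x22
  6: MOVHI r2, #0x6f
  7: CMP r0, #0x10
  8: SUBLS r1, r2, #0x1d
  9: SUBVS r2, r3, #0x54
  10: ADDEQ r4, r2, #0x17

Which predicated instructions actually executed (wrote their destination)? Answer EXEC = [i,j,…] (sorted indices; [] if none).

[0] flags=0011 → (cmp)
[1] flags=0011 VS?T → r0=0xac
[2] flags=0011 LS?F → skip
[3] flags=0011 → (cmp)
[4] flags=0011 VC?F → skip
[5] flags=0011 LS?F → skip
[6] flags=0011 HI?T → r2=0x6f
[7] flags=1010 → (cmp)
[8] flags=1010 LS?F → skip
[9] flags=1010 VS?F → skip
[10] flags=1010 EQ?F → skip

EXEC = [1,6]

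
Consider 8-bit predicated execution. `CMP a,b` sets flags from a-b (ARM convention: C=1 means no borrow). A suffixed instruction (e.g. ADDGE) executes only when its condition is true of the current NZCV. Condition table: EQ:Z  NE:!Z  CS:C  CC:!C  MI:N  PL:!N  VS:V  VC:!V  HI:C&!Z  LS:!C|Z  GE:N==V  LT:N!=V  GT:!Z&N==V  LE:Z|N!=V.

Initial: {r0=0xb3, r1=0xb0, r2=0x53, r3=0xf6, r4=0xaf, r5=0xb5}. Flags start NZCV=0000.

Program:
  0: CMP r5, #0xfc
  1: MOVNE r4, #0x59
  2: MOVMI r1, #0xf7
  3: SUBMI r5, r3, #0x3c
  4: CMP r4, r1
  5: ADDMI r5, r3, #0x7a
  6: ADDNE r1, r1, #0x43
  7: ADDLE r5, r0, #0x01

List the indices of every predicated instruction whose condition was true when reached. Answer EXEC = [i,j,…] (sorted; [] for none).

EXEC = [1,2,3,6]

0: ✓ CMP  NZCV=1000
1: ✓ MOVNE  r4←0x59
2: ✓ MOVMI  r1←0xf7
3: ✓ SUBMI  r5←0xba
4: ✓ CMP  NZCV=0000
5: · ADDMI
6: ✓ ADDNE  r1←0x3a
7: · ADDLE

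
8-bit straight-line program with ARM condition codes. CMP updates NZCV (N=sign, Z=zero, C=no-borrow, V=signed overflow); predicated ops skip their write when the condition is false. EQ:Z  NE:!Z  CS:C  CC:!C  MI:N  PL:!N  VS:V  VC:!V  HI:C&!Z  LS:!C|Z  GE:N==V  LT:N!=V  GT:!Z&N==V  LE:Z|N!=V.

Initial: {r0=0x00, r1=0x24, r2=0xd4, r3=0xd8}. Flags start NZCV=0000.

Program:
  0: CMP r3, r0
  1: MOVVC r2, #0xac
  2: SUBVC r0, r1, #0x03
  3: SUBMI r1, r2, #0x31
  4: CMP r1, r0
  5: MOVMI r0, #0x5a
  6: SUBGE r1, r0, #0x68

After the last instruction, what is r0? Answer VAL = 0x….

0: ✓ CMP  NZCV=1010
1: ✓ MOVVC  r2←0xac
2: ✓ SUBVC  r0←0x21
3: ✓ SUBMI  r1←0x7b
4: ✓ CMP  NZCV=0010
5: · MOVMI
6: ✓ SUBGE  r1←0xb9

VAL = 0x21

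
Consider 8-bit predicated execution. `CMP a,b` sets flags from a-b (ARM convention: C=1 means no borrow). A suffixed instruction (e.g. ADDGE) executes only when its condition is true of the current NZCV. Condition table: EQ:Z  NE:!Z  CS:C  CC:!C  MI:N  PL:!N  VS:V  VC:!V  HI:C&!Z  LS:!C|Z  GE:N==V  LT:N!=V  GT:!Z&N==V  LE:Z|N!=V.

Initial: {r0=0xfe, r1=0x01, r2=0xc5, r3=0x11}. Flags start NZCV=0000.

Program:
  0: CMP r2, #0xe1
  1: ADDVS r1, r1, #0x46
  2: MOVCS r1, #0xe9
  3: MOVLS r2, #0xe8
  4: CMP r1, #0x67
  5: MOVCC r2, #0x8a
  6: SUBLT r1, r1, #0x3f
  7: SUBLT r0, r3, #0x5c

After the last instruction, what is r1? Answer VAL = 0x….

VAL = 0xc2

0: ✓ CMP  NZCV=1000
1: · ADDVS
2: · MOVCS
3: ✓ MOVLS  r2←0xe8
4: ✓ CMP  NZCV=1000
5: ✓ MOVCC  r2←0x8a
6: ✓ SUBLT  r1←0xc2
7: ✓ SUBLT  r0←0xb5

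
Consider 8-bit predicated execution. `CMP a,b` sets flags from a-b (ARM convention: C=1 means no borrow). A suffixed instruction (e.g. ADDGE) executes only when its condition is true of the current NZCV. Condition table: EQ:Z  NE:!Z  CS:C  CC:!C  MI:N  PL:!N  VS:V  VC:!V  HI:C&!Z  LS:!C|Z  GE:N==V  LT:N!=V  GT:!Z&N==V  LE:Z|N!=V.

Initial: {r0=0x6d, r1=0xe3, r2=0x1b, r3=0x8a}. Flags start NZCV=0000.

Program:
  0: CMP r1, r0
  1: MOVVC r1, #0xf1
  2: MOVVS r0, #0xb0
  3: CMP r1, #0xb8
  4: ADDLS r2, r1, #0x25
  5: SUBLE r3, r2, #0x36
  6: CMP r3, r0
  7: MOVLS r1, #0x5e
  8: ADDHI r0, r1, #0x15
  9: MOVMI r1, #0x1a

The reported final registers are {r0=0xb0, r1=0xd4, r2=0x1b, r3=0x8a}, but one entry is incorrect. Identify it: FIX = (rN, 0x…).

FIX = (r1, 0x1a)

[0] flags=0011 → (cmp)
[1] flags=0011 VC?F → skip
[2] flags=0011 VS?T → r0=0xb0
[3] flags=0010 → (cmp)
[4] flags=0010 LS?F → skip
[5] flags=0010 LE?F → skip
[6] flags=1000 → (cmp)
[7] flags=1000 LS?T → r1=0x5e
[8] flags=1000 HI?F → skip
[9] flags=1000 MI?T → r1=0x1a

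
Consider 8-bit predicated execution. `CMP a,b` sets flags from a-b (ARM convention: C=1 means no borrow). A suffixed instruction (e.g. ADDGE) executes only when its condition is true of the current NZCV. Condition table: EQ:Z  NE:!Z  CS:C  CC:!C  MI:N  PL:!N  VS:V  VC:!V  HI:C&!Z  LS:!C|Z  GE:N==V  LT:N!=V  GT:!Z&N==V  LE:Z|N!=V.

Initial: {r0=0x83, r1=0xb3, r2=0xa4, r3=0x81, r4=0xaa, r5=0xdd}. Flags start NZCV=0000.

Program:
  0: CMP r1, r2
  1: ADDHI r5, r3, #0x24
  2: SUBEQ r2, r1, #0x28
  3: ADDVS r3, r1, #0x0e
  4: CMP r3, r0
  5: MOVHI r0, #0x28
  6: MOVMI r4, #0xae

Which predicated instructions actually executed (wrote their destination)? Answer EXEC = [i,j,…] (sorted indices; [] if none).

EXEC = [1,6]

[0] flags=0010 → (cmp)
[1] flags=0010 HI?T → r5=0xa5
[2] flags=0010 EQ?F → skip
[3] flags=0010 VS?F → skip
[4] flags=1000 → (cmp)
[5] flags=1000 HI?F → skip
[6] flags=1000 MI?T → r4=0xae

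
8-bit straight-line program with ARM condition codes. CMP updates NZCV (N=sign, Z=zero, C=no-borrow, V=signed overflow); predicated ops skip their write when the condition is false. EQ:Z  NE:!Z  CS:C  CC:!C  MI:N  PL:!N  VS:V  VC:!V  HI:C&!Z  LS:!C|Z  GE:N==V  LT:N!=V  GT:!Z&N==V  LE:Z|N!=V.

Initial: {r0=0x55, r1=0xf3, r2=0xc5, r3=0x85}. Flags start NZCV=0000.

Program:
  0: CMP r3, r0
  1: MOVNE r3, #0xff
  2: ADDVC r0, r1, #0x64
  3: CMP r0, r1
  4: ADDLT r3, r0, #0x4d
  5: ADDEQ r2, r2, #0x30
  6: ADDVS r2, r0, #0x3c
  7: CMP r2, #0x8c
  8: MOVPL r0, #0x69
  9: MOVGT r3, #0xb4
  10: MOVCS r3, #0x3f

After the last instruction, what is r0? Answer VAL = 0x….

VAL = 0x69

0: ✓ CMP  NZCV=0011
1: ✓ MOVNE  r3←0xff
2: · ADDVC
3: ✓ CMP  NZCV=0000
4: · ADDLT
5: · ADDEQ
6: · ADDVS
7: ✓ CMP  NZCV=0010
8: ✓ MOVPL  r0←0x69
9: ✓ MOVGT  r3←0xb4
10: ✓ MOVCS  r3←0x3f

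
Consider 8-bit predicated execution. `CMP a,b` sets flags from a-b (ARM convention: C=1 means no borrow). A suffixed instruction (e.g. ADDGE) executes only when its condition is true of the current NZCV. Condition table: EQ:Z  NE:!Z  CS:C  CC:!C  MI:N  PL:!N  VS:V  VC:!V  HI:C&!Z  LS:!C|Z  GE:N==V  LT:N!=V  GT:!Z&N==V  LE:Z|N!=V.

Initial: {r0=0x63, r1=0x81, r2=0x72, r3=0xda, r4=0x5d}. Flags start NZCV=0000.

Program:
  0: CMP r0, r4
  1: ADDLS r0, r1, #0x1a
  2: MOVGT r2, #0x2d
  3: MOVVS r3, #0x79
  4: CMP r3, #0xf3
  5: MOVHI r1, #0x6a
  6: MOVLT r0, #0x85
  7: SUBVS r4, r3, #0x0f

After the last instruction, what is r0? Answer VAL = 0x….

[0] flags=0010 → (cmp)
[1] flags=0010 LS?F → skip
[2] flags=0010 GT?T → r2=0x2d
[3] flags=0010 VS?F → skip
[4] flags=1000 → (cmp)
[5] flags=1000 HI?F → skip
[6] flags=1000 LT?T → r0=0x85
[7] flags=1000 VS?F → skip

VAL = 0x85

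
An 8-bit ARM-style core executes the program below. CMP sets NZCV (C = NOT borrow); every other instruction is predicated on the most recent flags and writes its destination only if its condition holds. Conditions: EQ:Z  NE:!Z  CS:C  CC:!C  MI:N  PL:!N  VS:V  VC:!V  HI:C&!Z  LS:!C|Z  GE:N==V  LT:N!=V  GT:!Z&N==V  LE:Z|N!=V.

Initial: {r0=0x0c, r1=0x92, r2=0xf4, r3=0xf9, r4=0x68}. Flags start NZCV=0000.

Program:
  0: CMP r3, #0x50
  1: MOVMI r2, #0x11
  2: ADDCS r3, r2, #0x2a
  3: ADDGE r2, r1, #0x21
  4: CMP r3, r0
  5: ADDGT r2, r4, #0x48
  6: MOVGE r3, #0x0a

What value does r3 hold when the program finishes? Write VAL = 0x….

0: ✓ CMP  NZCV=1010
1: ✓ MOVMI  r2←0x11
2: ✓ ADDCS  r3←0x3b
3: · ADDGE
4: ✓ CMP  NZCV=0010
5: ✓ ADDGT  r2←0xb0
6: ✓ MOVGE  r3←0x0a

VAL = 0x0a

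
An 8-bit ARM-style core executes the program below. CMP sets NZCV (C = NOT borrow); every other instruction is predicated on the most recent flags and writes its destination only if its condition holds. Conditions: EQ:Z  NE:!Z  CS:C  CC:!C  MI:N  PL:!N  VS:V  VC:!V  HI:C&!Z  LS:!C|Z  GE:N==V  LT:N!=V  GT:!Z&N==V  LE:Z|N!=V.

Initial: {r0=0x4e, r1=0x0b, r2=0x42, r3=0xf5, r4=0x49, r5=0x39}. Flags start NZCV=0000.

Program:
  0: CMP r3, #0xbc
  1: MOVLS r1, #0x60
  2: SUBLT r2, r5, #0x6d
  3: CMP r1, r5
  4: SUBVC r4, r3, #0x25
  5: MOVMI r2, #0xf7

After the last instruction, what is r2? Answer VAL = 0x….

0: ✓ CMP  NZCV=0010
1: · MOVLS
2: · SUBLT
3: ✓ CMP  NZCV=1000
4: ✓ SUBVC  r4←0xd0
5: ✓ MOVMI  r2←0xf7

VAL = 0xf7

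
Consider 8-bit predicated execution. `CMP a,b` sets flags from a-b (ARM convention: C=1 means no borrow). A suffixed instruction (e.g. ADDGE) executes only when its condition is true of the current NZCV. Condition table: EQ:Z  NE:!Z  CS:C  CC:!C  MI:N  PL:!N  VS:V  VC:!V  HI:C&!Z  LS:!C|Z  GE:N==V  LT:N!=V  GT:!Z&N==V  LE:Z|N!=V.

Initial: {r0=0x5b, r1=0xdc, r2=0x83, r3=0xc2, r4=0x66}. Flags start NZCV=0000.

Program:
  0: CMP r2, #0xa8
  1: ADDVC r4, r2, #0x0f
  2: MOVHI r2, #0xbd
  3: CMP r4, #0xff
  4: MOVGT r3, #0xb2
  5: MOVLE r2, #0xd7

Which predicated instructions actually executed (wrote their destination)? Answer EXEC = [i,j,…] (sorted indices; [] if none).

0: ✓ CMP  NZCV=1000
1: ✓ ADDVC  r4←0x92
2: · MOVHI
3: ✓ CMP  NZCV=1000
4: · MOVGT
5: ✓ MOVLE  r2←0xd7

EXEC = [1,5]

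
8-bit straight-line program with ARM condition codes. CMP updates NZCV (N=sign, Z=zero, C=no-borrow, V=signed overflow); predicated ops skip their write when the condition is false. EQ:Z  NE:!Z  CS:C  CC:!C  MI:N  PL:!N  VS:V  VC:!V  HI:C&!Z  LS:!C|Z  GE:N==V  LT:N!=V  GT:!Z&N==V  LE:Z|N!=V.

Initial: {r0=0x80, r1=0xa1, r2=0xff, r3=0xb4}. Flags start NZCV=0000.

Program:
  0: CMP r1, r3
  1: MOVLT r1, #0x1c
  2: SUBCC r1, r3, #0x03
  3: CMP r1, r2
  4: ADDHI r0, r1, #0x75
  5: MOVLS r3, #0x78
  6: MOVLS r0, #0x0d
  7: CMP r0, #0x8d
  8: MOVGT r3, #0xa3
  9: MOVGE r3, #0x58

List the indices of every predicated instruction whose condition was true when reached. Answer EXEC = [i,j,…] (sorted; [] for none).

EXEC = [1,2,5,6,8,9]

0: ✓ CMP  NZCV=1000
1: ✓ MOVLT  r1←0x1c
2: ✓ SUBCC  r1←0xb1
3: ✓ CMP  NZCV=1000
4: · ADDHI
5: ✓ MOVLS  r3←0x78
6: ✓ MOVLS  r0←0x0d
7: ✓ CMP  NZCV=1001
8: ✓ MOVGT  r3←0xa3
9: ✓ MOVGE  r3←0x58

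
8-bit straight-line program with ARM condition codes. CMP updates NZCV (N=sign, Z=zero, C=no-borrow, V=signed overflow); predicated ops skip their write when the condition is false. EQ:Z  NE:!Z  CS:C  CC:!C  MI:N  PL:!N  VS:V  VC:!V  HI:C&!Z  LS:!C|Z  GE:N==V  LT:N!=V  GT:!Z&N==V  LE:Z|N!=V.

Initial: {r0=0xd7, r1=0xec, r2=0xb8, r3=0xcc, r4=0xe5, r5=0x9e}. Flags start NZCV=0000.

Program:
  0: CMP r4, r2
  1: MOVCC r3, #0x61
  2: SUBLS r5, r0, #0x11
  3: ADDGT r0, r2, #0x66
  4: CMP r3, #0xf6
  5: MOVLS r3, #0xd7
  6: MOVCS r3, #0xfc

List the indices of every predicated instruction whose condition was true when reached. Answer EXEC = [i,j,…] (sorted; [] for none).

0: ✓ CMP  NZCV=0010
1: · MOVCC
2: · SUBLS
3: ✓ ADDGT  r0←0x1e
4: ✓ CMP  NZCV=1000
5: ✓ MOVLS  r3←0xd7
6: · MOVCS

EXEC = [3,5]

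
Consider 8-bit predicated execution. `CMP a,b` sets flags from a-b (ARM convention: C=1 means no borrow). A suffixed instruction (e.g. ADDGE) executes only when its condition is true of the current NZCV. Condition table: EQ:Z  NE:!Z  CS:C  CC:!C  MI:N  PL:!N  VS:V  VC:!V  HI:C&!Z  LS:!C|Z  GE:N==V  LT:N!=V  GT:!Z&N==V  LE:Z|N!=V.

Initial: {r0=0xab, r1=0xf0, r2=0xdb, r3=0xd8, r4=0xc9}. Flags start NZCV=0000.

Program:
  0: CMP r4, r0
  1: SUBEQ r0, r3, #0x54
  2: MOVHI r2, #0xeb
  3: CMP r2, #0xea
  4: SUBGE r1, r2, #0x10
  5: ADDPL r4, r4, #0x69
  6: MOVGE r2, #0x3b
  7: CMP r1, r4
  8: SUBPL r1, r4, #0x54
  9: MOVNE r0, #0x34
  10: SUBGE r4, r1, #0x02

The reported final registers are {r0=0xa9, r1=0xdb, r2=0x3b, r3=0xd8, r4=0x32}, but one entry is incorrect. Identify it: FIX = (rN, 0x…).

[0] flags=0010 → (cmp)
[1] flags=0010 EQ?F → skip
[2] flags=0010 HI?T → r2=0xeb
[3] flags=0010 → (cmp)
[4] flags=0010 GE?T → r1=0xdb
[5] flags=0010 PL?T → r4=0x32
[6] flags=0010 GE?T → r2=0x3b
[7] flags=1010 → (cmp)
[8] flags=1010 PL?F → skip
[9] flags=1010 NE?T → r0=0x34
[10] flags=1010 GE?F → skip

FIX = (r0, 0x34)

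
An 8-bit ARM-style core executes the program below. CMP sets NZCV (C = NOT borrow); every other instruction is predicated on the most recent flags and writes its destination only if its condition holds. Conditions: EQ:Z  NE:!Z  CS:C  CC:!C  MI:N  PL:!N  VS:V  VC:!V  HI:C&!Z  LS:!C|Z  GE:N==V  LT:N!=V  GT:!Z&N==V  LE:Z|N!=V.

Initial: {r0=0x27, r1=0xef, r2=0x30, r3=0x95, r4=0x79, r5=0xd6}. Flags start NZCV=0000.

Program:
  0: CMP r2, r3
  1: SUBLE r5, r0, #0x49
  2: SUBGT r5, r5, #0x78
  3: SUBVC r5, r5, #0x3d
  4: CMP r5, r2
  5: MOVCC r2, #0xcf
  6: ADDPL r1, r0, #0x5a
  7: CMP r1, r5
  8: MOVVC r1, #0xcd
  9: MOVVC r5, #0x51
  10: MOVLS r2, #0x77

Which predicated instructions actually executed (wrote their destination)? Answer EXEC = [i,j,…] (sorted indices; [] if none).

[0] flags=1001 → (cmp)
[1] flags=1001 LE?F → skip
[2] flags=1001 GT?T → r5=0x5e
[3] flags=1001 VC?F → skip
[4] flags=0010 → (cmp)
[5] flags=0010 CC?F → skip
[6] flags=0010 PL?T → r1=0x81
[7] flags=0011 → (cmp)
[8] flags=0011 VC?F → skip
[9] flags=0011 VC?F → skip
[10] flags=0011 LS?F → skip

EXEC = [2,6]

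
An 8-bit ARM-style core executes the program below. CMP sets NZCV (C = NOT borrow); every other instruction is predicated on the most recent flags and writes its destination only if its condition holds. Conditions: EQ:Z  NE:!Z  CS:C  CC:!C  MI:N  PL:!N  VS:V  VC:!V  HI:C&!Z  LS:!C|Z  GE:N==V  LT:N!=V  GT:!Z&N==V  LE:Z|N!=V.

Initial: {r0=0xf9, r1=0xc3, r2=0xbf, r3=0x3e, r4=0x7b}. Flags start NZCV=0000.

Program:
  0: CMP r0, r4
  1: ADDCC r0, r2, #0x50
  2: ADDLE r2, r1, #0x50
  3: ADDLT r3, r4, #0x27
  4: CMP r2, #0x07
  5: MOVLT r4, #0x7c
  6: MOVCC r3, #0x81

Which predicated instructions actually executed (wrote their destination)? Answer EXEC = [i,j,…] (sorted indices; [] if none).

0: ✓ CMP  NZCV=0011
1: · ADDCC
2: ✓ ADDLE  r2←0x13
3: ✓ ADDLT  r3←0xa2
4: ✓ CMP  NZCV=0010
5: · MOVLT
6: · MOVCC

EXEC = [2,3]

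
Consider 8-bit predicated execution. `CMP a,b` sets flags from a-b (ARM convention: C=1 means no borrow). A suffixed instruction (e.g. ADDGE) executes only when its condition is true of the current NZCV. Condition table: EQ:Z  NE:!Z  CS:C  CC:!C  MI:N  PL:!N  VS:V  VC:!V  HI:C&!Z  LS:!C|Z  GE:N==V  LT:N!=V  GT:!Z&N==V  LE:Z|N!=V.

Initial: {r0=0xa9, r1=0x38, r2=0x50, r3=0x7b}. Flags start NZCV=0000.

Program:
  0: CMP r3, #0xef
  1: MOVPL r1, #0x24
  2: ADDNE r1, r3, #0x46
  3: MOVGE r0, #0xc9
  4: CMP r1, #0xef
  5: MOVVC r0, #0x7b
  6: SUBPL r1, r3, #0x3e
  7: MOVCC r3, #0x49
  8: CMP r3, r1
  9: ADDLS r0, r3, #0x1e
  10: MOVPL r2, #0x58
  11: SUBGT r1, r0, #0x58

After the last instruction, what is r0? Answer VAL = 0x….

[0] flags=1001 → (cmp)
[1] flags=1001 PL?F → skip
[2] flags=1001 NE?T → r1=0xc1
[3] flags=1001 GE?T → r0=0xc9
[4] flags=1000 → (cmp)
[5] flags=1000 VC?T → r0=0x7b
[6] flags=1000 PL?F → skip
[7] flags=1000 CC?T → r3=0x49
[8] flags=1001 → (cmp)
[9] flags=1001 LS?T → r0=0x67
[10] flags=1001 PL?F → skip
[11] flags=1001 GT?T → r1=0x0f

VAL = 0x67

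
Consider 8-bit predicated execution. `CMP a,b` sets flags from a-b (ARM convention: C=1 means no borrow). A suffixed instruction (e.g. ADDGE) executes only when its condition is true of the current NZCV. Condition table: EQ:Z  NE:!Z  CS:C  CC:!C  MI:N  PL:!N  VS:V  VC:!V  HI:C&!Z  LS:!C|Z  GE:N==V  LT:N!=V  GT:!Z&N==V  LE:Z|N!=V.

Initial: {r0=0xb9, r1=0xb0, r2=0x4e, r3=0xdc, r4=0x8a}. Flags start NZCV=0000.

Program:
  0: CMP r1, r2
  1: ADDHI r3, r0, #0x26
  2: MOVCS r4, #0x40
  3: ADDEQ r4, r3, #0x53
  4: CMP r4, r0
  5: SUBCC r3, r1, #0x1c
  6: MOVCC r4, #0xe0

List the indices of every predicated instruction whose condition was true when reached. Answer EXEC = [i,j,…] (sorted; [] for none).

EXEC = [1,2,5,6]

0: ✓ CMP  NZCV=0011
1: ✓ ADDHI  r3←0xdf
2: ✓ MOVCS  r4←0x40
3: · ADDEQ
4: ✓ CMP  NZCV=1001
5: ✓ SUBCC  r3←0x94
6: ✓ MOVCC  r4←0xe0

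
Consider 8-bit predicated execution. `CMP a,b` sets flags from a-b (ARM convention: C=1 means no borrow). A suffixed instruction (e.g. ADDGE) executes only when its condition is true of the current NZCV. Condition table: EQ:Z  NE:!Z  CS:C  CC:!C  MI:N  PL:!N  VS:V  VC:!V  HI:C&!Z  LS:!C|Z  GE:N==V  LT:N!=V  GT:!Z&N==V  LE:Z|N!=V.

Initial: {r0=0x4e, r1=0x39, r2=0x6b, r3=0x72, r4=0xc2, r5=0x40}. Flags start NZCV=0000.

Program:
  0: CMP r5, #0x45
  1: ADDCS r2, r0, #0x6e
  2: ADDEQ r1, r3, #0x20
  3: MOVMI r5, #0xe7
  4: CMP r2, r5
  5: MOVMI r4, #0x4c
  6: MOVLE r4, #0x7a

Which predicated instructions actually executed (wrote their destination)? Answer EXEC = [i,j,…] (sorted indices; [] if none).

EXEC = [3,5]

0: ✓ CMP  NZCV=1000
1: · ADDCS
2: · ADDEQ
3: ✓ MOVMI  r5←0xe7
4: ✓ CMP  NZCV=1001
5: ✓ MOVMI  r4←0x4c
6: · MOVLE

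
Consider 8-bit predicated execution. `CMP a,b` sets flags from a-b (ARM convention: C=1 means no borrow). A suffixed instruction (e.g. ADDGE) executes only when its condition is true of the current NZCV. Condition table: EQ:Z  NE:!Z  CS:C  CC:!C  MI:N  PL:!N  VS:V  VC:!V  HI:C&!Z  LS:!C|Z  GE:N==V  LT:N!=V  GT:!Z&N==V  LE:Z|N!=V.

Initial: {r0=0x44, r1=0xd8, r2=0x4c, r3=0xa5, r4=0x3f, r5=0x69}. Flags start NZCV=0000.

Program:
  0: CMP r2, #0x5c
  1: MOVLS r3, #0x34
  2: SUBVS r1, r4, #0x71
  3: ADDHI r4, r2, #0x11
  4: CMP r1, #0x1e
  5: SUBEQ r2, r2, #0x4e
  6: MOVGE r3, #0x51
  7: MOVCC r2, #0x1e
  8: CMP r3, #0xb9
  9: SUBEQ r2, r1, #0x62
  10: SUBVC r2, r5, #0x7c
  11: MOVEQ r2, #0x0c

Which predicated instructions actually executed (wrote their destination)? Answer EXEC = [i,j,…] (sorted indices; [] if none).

EXEC = [1,10]

[0] flags=1000 → (cmp)
[1] flags=1000 LS?T → r3=0x34
[2] flags=1000 VS?F → skip
[3] flags=1000 HI?F → skip
[4] flags=1010 → (cmp)
[5] flags=1010 EQ?F → skip
[6] flags=1010 GE?F → skip
[7] flags=1010 CC?F → skip
[8] flags=0000 → (cmp)
[9] flags=0000 EQ?F → skip
[10] flags=0000 VC?T → r2=0xed
[11] flags=0000 EQ?F → skip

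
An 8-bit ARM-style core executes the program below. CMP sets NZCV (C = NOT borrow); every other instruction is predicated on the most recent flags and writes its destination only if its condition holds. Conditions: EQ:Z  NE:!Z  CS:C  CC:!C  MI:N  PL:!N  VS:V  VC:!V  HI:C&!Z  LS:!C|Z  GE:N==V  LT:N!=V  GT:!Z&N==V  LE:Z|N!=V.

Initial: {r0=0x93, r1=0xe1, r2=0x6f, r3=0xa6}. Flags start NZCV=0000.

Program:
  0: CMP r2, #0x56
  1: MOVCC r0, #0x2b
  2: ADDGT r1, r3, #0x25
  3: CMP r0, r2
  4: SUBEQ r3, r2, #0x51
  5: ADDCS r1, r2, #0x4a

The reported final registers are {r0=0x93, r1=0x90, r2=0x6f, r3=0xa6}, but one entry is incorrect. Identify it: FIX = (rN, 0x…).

FIX = (r1, 0xb9)

[0] flags=0010 → (cmp)
[1] flags=0010 CC?F → skip
[2] flags=0010 GT?T → r1=0xcb
[3] flags=0011 → (cmp)
[4] flags=0011 EQ?F → skip
[5] flags=0011 CS?T → r1=0xb9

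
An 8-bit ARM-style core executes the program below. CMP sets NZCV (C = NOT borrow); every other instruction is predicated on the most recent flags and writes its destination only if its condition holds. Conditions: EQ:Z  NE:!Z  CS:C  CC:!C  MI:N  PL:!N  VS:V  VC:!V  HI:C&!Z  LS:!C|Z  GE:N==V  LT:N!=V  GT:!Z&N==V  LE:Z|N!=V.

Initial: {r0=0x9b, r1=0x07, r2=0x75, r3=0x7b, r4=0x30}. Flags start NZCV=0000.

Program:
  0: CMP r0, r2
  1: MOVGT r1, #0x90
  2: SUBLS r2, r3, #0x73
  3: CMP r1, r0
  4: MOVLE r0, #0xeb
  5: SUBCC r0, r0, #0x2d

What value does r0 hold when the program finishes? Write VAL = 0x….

VAL = 0x6e

[0] flags=0011 → (cmp)
[1] flags=0011 GT?F → skip
[2] flags=0011 LS?F → skip
[3] flags=0000 → (cmp)
[4] flags=0000 LE?F → skip
[5] flags=0000 CC?T → r0=0x6e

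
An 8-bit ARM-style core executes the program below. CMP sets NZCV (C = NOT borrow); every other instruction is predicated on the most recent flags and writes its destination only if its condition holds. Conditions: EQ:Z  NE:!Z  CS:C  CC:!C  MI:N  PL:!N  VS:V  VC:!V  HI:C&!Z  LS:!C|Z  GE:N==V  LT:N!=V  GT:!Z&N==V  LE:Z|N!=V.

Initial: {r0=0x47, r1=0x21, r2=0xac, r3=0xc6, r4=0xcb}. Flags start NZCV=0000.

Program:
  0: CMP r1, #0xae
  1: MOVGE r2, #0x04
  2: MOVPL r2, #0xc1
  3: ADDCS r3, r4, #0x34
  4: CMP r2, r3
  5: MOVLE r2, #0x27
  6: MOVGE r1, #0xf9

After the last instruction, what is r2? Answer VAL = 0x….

VAL = 0x27

0: ✓ CMP  NZCV=0000
1: ✓ MOVGE  r2←0x04
2: ✓ MOVPL  r2←0xc1
3: · ADDCS
4: ✓ CMP  NZCV=1000
5: ✓ MOVLE  r2←0x27
6: · MOVGE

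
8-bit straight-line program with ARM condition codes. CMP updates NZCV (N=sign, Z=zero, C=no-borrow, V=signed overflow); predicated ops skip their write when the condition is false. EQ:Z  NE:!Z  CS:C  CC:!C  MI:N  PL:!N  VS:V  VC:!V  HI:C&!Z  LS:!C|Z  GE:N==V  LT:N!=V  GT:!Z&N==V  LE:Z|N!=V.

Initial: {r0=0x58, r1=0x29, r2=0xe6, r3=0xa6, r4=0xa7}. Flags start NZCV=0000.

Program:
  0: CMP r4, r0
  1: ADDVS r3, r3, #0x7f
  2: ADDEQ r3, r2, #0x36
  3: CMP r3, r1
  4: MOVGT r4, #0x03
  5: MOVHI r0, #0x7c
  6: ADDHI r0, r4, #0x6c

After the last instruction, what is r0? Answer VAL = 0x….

VAL = 0x58

0: ✓ CMP  NZCV=0011
1: ✓ ADDVS  r3←0x25
2: · ADDEQ
3: ✓ CMP  NZCV=1000
4: · MOVGT
5: · MOVHI
6: · ADDHI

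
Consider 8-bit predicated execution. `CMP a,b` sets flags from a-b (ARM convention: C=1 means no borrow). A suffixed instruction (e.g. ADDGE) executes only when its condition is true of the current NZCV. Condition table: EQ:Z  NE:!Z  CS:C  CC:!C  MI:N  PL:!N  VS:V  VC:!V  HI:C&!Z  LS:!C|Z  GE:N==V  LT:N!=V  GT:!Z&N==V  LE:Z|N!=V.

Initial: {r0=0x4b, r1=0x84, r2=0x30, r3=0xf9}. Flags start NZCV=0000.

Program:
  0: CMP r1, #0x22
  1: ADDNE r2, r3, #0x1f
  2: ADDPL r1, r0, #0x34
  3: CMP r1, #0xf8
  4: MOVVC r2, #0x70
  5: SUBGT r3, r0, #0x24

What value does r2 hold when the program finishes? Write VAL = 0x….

VAL = 0x18

0: ✓ CMP  NZCV=0011
1: ✓ ADDNE  r2←0x18
2: ✓ ADDPL  r1←0x7f
3: ✓ CMP  NZCV=1001
4: · MOVVC
5: ✓ SUBGT  r3←0x27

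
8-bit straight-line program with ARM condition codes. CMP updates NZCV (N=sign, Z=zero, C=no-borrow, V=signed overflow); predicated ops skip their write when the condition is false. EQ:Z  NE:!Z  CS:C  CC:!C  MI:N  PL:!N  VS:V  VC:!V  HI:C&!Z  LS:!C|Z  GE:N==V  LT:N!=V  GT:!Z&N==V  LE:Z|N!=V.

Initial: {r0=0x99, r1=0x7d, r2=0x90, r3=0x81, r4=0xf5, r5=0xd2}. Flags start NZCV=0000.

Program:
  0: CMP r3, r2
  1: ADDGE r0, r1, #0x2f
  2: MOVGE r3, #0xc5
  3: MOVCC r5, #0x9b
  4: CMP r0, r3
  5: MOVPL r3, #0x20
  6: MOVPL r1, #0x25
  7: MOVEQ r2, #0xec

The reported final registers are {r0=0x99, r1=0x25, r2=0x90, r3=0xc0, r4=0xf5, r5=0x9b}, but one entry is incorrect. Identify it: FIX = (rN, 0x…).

0: ✓ CMP  NZCV=1000
1: · ADDGE
2: · MOVGE
3: ✓ MOVCC  r5←0x9b
4: ✓ CMP  NZCV=0010
5: ✓ MOVPL  r3←0x20
6: ✓ MOVPL  r1←0x25
7: · MOVEQ

FIX = (r3, 0x20)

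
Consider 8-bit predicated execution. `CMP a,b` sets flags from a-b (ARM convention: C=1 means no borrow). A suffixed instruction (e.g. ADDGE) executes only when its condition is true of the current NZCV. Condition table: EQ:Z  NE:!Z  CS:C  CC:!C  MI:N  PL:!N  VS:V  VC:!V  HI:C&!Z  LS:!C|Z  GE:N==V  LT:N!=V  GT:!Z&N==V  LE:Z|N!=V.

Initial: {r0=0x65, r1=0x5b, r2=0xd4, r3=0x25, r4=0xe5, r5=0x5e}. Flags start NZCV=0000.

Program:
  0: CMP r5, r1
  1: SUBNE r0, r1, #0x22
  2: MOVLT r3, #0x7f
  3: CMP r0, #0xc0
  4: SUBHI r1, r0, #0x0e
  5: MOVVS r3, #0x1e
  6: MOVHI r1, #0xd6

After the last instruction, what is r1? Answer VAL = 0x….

VAL = 0x5b

0: ✓ CMP  NZCV=0010
1: ✓ SUBNE  r0←0x39
2: · MOVLT
3: ✓ CMP  NZCV=0000
4: · SUBHI
5: · MOVVS
6: · MOVHI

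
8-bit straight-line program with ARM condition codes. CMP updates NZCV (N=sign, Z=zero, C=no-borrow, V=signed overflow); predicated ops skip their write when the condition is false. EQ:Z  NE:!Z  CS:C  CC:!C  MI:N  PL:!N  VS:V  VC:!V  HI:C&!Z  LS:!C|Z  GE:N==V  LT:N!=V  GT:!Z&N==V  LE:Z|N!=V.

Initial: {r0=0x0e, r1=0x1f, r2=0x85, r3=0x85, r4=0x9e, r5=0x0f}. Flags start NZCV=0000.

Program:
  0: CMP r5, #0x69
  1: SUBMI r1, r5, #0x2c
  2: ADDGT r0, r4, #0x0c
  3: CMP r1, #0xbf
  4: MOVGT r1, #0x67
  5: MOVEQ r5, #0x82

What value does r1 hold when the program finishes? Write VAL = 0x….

[0] flags=1000 → (cmp)
[1] flags=1000 MI?T → r1=0xe3
[2] flags=1000 GT?F → skip
[3] flags=0010 → (cmp)
[4] flags=0010 GT?T → r1=0x67
[5] flags=0010 EQ?F → skip

VAL = 0x67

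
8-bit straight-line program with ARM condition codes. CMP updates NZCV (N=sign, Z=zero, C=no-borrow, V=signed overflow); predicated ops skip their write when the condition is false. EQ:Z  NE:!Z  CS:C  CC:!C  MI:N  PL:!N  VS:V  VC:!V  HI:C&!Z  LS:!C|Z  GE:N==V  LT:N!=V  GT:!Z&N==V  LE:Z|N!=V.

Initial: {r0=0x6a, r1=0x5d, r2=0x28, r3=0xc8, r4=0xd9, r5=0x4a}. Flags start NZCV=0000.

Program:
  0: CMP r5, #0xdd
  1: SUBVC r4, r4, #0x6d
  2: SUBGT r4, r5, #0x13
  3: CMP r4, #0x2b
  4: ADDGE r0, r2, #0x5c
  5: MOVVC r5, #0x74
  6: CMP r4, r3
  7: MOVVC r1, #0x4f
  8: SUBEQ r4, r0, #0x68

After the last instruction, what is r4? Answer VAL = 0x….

VAL = 0x37

0: ✓ CMP  NZCV=0000
1: ✓ SUBVC  r4←0x6c
2: ✓ SUBGT  r4←0x37
3: ✓ CMP  NZCV=0010
4: ✓ ADDGE  r0←0x84
5: ✓ MOVVC  r5←0x74
6: ✓ CMP  NZCV=0000
7: ✓ MOVVC  r1←0x4f
8: · SUBEQ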